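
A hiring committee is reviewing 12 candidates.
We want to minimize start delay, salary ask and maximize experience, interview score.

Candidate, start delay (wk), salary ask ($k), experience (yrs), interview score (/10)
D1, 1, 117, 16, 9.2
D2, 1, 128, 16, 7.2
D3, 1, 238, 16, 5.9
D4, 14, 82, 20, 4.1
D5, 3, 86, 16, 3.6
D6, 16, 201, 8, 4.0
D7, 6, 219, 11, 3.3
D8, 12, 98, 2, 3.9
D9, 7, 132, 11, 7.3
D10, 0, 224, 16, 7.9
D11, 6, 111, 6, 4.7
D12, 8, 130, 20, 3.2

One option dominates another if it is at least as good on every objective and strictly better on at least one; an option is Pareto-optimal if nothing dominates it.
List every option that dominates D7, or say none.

D1, D2, D5

D1: start delay 1≤6, salary ask 117≤219, experience 16≥11, interview score 9.2≥3.3 — dominates D7.
D2: start delay 1≤6, salary ask 128≤219, experience 16≥11, interview score 7.2≥3.3 — dominates D7.
D5: start delay 3≤6, salary ask 86≤219, experience 16≥11, interview score 3.6≥3.3 — dominates D7.
Others (D3, D4, D6, D8, D9, D10, D11, D12) are each worse than D7 on at least one objective.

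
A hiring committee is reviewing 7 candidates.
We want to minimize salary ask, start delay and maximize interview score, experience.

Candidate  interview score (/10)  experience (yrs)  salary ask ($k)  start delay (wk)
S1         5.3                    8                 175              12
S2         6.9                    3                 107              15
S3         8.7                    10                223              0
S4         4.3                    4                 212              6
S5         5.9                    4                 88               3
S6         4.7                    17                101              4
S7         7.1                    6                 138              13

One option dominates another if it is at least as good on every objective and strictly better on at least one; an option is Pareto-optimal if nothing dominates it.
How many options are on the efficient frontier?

6

S1: not dominated.
S2: not dominated.
S3: not dominated (best interview score).
S4: dominated by S5 (interview score 5.9≥4.3, experience 4≥4, salary ask 88≤212, start delay 3≤6).
S5: not dominated (best salary ask).
S6: not dominated (best experience).
S7: not dominated.
Pareto-optimal: S1, S2, S3, S5, S6, S7 → 6.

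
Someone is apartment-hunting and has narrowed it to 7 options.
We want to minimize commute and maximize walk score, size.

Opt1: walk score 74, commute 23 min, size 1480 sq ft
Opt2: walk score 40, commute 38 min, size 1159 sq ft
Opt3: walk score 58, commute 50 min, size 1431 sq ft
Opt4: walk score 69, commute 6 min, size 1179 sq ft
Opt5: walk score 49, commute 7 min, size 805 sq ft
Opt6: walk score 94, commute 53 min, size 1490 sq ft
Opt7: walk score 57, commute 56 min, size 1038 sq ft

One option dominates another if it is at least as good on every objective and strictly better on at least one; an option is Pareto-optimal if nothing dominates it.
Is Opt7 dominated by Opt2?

Opt2 vs Opt7: Opt2 is worse on walk score (40 vs 57), so it does not dominate Opt7.

No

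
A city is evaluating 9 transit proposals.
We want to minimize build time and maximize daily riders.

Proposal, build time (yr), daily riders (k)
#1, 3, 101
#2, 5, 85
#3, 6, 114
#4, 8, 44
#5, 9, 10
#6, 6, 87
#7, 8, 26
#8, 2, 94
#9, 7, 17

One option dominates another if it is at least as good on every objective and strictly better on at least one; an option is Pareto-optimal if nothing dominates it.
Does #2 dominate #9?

#2 vs #9: build time 5≤7, daily riders 85≥17 — #2 is at least as good on every objective with at least one strict improvement.

Yes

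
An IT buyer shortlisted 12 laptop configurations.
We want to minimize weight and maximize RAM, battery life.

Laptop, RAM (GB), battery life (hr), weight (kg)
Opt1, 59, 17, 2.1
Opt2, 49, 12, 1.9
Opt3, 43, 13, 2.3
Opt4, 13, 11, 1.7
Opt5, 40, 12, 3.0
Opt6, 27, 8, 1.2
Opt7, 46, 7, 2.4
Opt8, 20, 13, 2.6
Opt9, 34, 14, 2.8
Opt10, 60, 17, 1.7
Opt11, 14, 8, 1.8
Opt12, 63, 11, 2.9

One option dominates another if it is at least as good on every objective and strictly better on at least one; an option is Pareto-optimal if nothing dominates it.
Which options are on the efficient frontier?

Opt1: dominated by Opt10 (RAM 60≥59, battery life 17≥17, weight 1.7≤2.1).
Opt2: dominated by Opt10 (RAM 60≥49, battery life 17≥12, weight 1.7≤1.9).
Opt3: dominated by Opt1 (RAM 59≥43, battery life 17≥13, weight 2.1≤2.3).
Opt4: dominated by Opt10 (RAM 60≥13, battery life 17≥11, weight 1.7≤1.7).
Opt5: dominated by Opt1 (RAM 59≥40, battery life 17≥12, weight 2.1≤3.0).
Opt6: not dominated (best weight).
Opt7: dominated by Opt1 (RAM 59≥46, battery life 17≥7, weight 2.1≤2.4).
Opt8: dominated by Opt1 (RAM 59≥20, battery life 17≥13, weight 2.1≤2.6).
Opt9: dominated by Opt1 (RAM 59≥34, battery life 17≥14, weight 2.1≤2.8).
Opt10: not dominated.
Opt11: dominated by Opt6 (RAM 27≥14, battery life 8≥8, weight 1.2≤1.8).
Opt12: not dominated (best RAM).

Opt6, Opt10, Opt12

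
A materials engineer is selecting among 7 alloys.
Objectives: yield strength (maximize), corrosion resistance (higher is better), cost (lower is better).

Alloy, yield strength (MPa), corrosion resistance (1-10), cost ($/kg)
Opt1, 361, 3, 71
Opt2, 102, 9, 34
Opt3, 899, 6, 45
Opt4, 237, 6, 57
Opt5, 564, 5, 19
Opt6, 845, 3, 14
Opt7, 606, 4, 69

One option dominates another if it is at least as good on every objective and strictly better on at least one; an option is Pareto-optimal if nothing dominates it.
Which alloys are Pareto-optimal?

Opt1: dominated by Opt3 (yield strength 899≥361, corrosion resistance 6≥3, cost 45≤71).
Opt2: not dominated (best corrosion resistance).
Opt3: not dominated (best yield strength).
Opt4: dominated by Opt3 (yield strength 899≥237, corrosion resistance 6≥6, cost 45≤57).
Opt5: not dominated.
Opt6: not dominated (best cost).
Opt7: dominated by Opt3 (yield strength 899≥606, corrosion resistance 6≥4, cost 45≤69).

Opt2, Opt3, Opt5, Opt6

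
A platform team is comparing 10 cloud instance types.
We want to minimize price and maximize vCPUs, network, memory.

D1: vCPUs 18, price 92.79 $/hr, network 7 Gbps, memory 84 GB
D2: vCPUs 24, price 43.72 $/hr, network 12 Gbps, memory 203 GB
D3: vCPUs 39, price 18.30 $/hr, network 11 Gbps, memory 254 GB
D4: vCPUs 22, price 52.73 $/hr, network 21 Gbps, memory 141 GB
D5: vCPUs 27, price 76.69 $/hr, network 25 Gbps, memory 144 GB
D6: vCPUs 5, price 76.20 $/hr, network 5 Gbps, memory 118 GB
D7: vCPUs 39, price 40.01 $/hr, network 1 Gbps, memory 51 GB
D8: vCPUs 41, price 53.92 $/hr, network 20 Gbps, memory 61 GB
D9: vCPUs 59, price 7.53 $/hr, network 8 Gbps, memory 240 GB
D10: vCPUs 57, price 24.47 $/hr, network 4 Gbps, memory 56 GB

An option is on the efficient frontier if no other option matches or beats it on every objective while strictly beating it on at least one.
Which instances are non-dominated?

D1: dominated by D2 (vCPUs 24≥18, price 43.72≤92.79, network 12≥7, memory 203≥84).
D2: not dominated.
D3: not dominated (best memory).
D4: not dominated.
D5: not dominated (best network).
D6: dominated by D2 (vCPUs 24≥5, price 43.72≤76.20, network 12≥5, memory 203≥118).
D7: dominated by D3 (vCPUs 39≥39, price 18.30≤40.01, network 11≥1, memory 254≥51).
D8: not dominated.
D9: not dominated (best vCPUs).
D10: dominated by D9 (vCPUs 59≥57, price 7.53≤24.47, network 8≥4, memory 240≥56).

D2, D3, D4, D5, D8, D9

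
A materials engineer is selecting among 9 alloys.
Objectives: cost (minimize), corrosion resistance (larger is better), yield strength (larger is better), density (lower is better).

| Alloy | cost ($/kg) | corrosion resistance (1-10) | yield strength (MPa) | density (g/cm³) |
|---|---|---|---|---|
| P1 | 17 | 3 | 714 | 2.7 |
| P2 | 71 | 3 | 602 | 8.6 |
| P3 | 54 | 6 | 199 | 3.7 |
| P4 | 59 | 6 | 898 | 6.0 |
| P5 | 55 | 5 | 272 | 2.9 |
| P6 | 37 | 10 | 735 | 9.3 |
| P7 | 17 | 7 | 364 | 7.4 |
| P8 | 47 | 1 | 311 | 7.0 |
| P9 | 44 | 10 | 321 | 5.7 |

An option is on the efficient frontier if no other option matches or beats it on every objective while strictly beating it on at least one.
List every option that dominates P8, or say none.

P1, P9

P1: cost 17≤47, corrosion resistance 3≥1, yield strength 714≥311, density 2.7≤7.0 — dominates P8.
P9: cost 44≤47, corrosion resistance 10≥1, yield strength 321≥311, density 5.7≤7.0 — dominates P8.
Others (P2, P3, P4, P5, P6, P7) are each worse than P8 on at least one objective.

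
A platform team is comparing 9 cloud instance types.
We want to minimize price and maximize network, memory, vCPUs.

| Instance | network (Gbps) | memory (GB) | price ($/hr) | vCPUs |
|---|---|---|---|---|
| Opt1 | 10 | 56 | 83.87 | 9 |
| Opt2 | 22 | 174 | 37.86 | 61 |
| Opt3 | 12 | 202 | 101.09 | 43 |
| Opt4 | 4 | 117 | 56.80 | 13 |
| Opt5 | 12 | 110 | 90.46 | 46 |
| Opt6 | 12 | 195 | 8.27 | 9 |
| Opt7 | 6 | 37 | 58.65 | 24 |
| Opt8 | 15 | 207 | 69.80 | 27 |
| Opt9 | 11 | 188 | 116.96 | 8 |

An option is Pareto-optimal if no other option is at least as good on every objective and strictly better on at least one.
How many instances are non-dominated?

Opt1: dominated by Opt2 (network 22≥10, memory 174≥56, price 37.86≤83.87, vCPUs 61≥9).
Opt2: not dominated (best network).
Opt3: not dominated.
Opt4: dominated by Opt2 (network 22≥4, memory 174≥117, price 37.86≤56.80, vCPUs 61≥13).
Opt5: dominated by Opt2 (network 22≥12, memory 174≥110, price 37.86≤90.46, vCPUs 61≥46).
Opt6: not dominated (best price).
Opt7: dominated by Opt2 (network 22≥6, memory 174≥37, price 37.86≤58.65, vCPUs 61≥24).
Opt8: not dominated (best memory).
Opt9: dominated by Opt3 (network 12≥11, memory 202≥188, price 101.09≤116.96, vCPUs 43≥8).
Pareto-optimal: Opt2, Opt3, Opt6, Opt8 → 4.

4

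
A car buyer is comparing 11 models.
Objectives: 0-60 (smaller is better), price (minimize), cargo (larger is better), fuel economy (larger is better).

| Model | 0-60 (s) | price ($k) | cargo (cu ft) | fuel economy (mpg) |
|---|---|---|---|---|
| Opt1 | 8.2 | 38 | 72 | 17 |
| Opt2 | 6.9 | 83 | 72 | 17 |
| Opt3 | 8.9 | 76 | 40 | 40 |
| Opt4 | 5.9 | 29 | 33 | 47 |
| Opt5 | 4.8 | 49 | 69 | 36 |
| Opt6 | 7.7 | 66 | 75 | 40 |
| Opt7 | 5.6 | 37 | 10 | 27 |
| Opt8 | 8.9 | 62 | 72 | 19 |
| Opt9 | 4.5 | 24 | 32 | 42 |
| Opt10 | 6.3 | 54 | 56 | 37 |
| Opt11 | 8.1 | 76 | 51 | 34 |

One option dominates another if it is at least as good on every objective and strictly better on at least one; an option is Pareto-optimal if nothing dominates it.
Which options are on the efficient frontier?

Opt1, Opt2, Opt4, Opt5, Opt6, Opt8, Opt9, Opt10

Opt1: not dominated.
Opt2: not dominated.
Opt3: dominated by Opt6 (0-60 7.7≤8.9, price 66≤76, cargo 75≥40, fuel economy 40≥40).
Opt4: not dominated (best fuel economy).
Opt5: not dominated.
Opt6: not dominated (best cargo).
Opt7: dominated by Opt9 (0-60 4.5≤5.6, price 24≤37, cargo 32≥10, fuel economy 42≥27).
Opt8: not dominated.
Opt9: not dominated (best 0-60).
Opt10: not dominated.
Opt11: dominated by Opt5 (0-60 4.8≤8.1, price 49≤76, cargo 69≥51, fuel economy 36≥34).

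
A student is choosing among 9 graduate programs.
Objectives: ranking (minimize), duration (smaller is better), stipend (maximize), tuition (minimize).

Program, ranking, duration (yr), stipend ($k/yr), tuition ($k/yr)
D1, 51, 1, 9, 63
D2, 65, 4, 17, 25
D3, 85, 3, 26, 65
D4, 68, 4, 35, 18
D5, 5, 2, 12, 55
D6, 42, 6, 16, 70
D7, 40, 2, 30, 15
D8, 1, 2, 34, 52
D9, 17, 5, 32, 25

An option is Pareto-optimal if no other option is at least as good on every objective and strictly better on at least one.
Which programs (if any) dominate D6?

D7, D8, D9

D7: ranking 40≤42, duration 2≤6, stipend 30≥16, tuition 15≤70 — dominates D6.
D8: ranking 1≤42, duration 2≤6, stipend 34≥16, tuition 52≤70 — dominates D6.
D9: ranking 17≤42, duration 5≤6, stipend 32≥16, tuition 25≤70 — dominates D6.
Others (D1, D2, D3, D4, D5) are each worse than D6 on at least one objective.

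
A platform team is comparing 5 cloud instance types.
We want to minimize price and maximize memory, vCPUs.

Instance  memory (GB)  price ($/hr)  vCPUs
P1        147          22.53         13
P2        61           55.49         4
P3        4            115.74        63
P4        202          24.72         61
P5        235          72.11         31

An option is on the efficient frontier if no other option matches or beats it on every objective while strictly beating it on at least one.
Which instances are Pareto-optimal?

P1, P3, P4, P5

P1: not dominated (best price).
P2: dominated by P1 (memory 147≥61, price 22.53≤55.49, vCPUs 13≥4).
P3: not dominated (best vCPUs).
P4: not dominated.
P5: not dominated (best memory).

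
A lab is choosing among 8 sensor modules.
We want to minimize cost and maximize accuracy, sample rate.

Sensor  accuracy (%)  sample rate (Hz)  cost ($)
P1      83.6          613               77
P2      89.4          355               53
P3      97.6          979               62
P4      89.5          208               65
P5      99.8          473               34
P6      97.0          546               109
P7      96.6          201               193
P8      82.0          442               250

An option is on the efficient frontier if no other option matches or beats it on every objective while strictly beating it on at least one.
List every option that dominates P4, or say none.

P3: accuracy 97.6≥89.5, sample rate 979≥208, cost 62≤65 — dominates P4.
P5: accuracy 99.8≥89.5, sample rate 473≥208, cost 34≤65 — dominates P4.
Others (P1, P2, P6, P7, P8) are each worse than P4 on at least one objective.

P3, P5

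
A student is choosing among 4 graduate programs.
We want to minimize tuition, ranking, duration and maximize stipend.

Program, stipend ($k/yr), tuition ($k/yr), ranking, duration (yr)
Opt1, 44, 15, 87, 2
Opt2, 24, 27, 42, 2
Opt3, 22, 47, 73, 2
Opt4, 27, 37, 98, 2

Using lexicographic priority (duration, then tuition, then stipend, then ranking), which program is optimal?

Opt1

First minimize duration: best is 2, kept {Opt1, Opt2, Opt3, Opt4}.
Then minimize tuition: best is 15, kept {Opt1}.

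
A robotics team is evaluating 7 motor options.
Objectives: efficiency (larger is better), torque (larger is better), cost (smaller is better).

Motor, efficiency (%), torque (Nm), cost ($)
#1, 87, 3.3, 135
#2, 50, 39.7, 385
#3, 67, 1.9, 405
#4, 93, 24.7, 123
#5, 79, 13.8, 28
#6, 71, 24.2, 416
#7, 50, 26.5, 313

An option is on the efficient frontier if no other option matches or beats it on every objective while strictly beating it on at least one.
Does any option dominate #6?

Yes

#4 vs #6: efficiency 93≥71, torque 24.7≥24.2, cost 123≤416 — #4 is at least as good on every objective and strictly better on at least one, so #4 dominates #6.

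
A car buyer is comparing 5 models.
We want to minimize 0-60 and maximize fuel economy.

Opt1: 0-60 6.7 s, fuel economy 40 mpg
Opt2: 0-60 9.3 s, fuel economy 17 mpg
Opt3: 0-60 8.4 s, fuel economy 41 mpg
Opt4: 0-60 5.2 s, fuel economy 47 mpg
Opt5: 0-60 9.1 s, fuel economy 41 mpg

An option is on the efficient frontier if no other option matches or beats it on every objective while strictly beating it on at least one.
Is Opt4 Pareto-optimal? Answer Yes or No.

Opt1: worse on 0-60 (6.7 vs 5.2).
Opt2: worse on 0-60 (9.3 vs 5.2).
Opt3: worse on 0-60 (8.4 vs 5.2).
Opt5: worse on 0-60 (9.1 vs 5.2).
No option is at least as good as Opt4 on every objective and strictly better on one.

Yes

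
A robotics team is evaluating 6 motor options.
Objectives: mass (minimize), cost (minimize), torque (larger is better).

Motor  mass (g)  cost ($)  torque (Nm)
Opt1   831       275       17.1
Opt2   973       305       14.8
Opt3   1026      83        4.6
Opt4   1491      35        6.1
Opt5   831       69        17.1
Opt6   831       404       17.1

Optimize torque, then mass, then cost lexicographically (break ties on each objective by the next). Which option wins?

First maximize torque: best is 17.1, kept {Opt1, Opt5, Opt6}.
Then minimize mass: best is 831, kept {Opt1, Opt5, Opt6}.
Then minimize cost: best is 69, kept {Opt5}.

Opt5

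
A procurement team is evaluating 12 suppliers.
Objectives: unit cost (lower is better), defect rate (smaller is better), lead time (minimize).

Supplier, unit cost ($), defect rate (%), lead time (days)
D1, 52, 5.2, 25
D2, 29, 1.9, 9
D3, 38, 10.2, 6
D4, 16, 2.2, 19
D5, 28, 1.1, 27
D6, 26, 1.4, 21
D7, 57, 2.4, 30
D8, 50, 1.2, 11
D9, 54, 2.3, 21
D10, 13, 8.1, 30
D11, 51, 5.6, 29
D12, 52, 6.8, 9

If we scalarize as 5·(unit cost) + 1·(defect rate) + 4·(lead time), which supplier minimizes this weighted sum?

D1: 5·52 + 1·5.2 + 4·25 = 365.2
D2: 5·29 + 1·1.9 + 4·9 = 182.9
D3: 5·38 + 1·10.2 + 4·6 = 224.2
D4: 5·16 + 1·2.2 + 4·19 = 158.2
D5: 5·28 + 1·1.1 + 4·27 = 249.1
D6: 5·26 + 1·1.4 + 4·21 = 215.4
D7: 5·57 + 1·2.4 + 4·30 = 407.4
D8: 5·50 + 1·1.2 + 4·11 = 295.2
D9: 5·54 + 1·2.3 + 4·21 = 356.3
D10: 5·13 + 1·8.1 + 4·30 = 193.1
D11: 5·51 + 1·5.6 + 4·29 = 376.6
D12: 5·52 + 1·6.8 + 4·9 = 302.8
Lowest: D4 at 158.2.

D4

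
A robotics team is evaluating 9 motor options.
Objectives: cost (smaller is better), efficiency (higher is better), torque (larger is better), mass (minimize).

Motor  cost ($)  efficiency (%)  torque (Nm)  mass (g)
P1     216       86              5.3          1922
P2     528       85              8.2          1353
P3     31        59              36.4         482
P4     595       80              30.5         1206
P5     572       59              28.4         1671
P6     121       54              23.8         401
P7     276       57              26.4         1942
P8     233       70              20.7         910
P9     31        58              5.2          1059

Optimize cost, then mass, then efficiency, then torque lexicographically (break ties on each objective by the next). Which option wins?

P3

First minimize cost: best is 31, kept {P3, P9}.
Then minimize mass: best is 482, kept {P3}.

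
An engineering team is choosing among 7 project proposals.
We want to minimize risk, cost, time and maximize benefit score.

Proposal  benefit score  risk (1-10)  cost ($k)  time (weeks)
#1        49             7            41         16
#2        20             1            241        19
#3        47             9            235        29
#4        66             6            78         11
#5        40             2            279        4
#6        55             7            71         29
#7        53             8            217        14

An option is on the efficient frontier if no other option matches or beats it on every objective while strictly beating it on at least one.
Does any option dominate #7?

Yes

#4 vs #7: benefit score 66≥53, risk 6≤8, cost 78≤217, time 11≤14 — #4 is at least as good on every objective and strictly better on at least one, so #4 dominates #7.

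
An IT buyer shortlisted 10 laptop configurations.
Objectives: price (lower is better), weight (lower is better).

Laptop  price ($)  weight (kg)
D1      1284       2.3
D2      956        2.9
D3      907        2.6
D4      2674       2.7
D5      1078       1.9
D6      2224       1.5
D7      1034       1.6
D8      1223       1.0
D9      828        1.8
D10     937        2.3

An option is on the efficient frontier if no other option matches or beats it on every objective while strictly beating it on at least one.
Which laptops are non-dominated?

D7, D8, D9

D1: dominated by D5 (price 1078≤1284, weight 1.9≤2.3).
D2: dominated by D3 (price 907≤956, weight 2.6≤2.9).
D3: dominated by D9 (price 828≤907, weight 1.8≤2.6).
D4: dominated by D1 (price 1284≤2674, weight 2.3≤2.7).
D5: dominated by D7 (price 1034≤1078, weight 1.6≤1.9).
D6: dominated by D8 (price 1223≤2224, weight 1.0≤1.5).
D7: not dominated.
D8: not dominated (best weight).
D9: not dominated (best price).
D10: dominated by D9 (price 828≤937, weight 1.8≤2.3).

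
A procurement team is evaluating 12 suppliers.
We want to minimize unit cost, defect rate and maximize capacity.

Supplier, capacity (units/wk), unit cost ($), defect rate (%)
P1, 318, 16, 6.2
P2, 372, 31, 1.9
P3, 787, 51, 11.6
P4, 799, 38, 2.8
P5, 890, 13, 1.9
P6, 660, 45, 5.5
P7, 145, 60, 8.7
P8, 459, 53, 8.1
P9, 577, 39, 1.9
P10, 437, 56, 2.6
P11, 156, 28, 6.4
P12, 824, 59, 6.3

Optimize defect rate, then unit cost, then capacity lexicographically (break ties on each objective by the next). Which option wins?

P5

First minimize defect rate: best is 1.9, kept {P2, P5, P9}.
Then minimize unit cost: best is 13, kept {P5}.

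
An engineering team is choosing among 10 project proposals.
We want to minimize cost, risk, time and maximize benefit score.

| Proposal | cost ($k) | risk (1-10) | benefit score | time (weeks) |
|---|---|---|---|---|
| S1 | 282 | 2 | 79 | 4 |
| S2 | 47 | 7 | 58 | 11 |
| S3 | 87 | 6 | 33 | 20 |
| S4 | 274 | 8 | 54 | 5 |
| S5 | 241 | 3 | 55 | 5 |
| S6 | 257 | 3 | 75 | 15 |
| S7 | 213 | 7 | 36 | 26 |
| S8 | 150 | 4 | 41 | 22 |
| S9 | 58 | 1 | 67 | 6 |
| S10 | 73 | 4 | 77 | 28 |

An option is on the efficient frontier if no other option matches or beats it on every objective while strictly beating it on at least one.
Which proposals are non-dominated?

S1: not dominated (best benefit score).
S2: not dominated (best cost).
S3: dominated by S9 (cost 58≤87, risk 1≤6, benefit score 67≥33, time 6≤20).
S4: dominated by S5 (cost 241≤274, risk 3≤8, benefit score 55≥54, time 5≤5).
S5: not dominated.
S6: not dominated.
S7: dominated by S2 (cost 47≤213, risk 7≤7, benefit score 58≥36, time 11≤26).
S8: dominated by S9 (cost 58≤150, risk 1≤4, benefit score 67≥41, time 6≤22).
S9: not dominated (best risk).
S10: not dominated.

S1, S2, S5, S6, S9, S10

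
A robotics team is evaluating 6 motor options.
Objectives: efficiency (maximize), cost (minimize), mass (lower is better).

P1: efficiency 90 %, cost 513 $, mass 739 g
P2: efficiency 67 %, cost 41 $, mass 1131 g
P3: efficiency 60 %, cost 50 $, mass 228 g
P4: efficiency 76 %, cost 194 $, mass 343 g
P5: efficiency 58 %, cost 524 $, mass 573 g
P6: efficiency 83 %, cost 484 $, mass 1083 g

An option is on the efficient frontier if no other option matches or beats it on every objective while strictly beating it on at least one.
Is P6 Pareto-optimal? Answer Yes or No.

Yes

P1: worse on cost (513 vs 484).
P2: worse on efficiency (67 vs 83).
P3: worse on efficiency (60 vs 83).
P4: worse on efficiency (76 vs 83).
P5: worse on efficiency (58 vs 83).
No option is at least as good as P6 on every objective and strictly better on one.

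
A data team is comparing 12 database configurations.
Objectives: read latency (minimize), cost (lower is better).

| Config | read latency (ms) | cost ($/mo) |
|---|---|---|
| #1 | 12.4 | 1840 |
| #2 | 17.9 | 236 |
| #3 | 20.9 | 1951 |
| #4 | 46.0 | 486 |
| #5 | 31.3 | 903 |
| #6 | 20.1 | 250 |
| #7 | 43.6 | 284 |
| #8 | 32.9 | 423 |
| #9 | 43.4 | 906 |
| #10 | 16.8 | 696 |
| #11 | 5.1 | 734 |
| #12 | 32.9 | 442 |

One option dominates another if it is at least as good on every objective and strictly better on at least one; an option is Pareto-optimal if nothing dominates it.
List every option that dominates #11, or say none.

#1: worse on read latency (12.4 vs 5.1).
#2: worse on read latency (17.9 vs 5.1).
#3: worse on read latency (20.9 vs 5.1).
#4: worse on read latency (46.0 vs 5.1).
#5: worse on read latency (31.3 vs 5.1).
#6: worse on read latency (20.1 vs 5.1).
#7: worse on read latency (43.6 vs 5.1).
#8: worse on read latency (32.9 vs 5.1).
#9: worse on read latency (43.4 vs 5.1).
#10: worse on read latency (16.8 vs 5.1).
#12: worse on read latency (32.9 vs 5.1).
No option dominates #11.

none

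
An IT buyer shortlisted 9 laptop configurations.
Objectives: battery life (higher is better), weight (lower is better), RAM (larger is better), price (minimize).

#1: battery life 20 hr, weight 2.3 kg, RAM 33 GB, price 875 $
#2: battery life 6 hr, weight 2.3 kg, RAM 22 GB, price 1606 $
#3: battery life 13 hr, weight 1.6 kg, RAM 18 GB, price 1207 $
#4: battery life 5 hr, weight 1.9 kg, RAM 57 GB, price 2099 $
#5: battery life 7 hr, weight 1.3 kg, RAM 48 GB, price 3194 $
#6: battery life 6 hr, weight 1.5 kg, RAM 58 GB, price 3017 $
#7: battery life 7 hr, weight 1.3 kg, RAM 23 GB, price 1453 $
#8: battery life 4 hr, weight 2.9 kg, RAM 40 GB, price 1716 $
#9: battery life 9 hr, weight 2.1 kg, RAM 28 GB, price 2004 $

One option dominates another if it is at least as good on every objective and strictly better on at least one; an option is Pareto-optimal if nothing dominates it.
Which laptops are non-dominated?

#1: not dominated (best battery life).
#2: dominated by #1 (battery life 20≥6, weight 2.3≤2.3, RAM 33≥22, price 875≤1606).
#3: not dominated.
#4: not dominated.
#5: not dominated.
#6: not dominated (best RAM).
#7: not dominated.
#8: not dominated.
#9: not dominated.

#1, #3, #4, #5, #6, #7, #8, #9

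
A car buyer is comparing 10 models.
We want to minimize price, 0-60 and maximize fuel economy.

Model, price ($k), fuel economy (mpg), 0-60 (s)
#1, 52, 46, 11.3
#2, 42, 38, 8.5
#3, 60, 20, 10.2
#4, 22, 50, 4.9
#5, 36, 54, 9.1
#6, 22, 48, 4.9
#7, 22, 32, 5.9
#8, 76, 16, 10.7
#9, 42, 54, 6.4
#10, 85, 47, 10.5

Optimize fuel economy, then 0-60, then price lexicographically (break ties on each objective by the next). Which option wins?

First maximize fuel economy: best is 54, kept {#5, #9}.
Then minimize 0-60: best is 6.4, kept {#9}.

#9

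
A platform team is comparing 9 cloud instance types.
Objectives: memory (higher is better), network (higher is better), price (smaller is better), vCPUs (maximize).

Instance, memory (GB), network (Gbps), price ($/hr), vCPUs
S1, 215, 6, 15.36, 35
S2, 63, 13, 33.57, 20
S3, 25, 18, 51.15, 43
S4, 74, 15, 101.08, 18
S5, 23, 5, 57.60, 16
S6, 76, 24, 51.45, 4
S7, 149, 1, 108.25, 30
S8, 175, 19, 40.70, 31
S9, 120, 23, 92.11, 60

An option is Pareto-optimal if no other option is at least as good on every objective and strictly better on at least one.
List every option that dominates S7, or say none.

S1: memory 215≥149, network 6≥1, price 15.36≤108.25, vCPUs 35≥30 — dominates S7.
S8: memory 175≥149, network 19≥1, price 40.70≤108.25, vCPUs 31≥30 — dominates S7.
Others (S2, S3, S4, S5, S6, S9) are each worse than S7 on at least one objective.

S1, S8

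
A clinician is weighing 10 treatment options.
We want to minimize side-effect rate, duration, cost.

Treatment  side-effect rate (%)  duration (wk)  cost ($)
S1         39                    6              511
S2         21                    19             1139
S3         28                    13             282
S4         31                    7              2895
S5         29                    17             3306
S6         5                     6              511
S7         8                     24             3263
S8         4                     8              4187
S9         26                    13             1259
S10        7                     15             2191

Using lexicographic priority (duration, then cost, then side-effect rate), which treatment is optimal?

First minimize duration: best is 6, kept {S1, S6}.
Then minimize cost: best is 511, kept {S1, S6}.
Then minimize side-effect rate: best is 5, kept {S6}.

S6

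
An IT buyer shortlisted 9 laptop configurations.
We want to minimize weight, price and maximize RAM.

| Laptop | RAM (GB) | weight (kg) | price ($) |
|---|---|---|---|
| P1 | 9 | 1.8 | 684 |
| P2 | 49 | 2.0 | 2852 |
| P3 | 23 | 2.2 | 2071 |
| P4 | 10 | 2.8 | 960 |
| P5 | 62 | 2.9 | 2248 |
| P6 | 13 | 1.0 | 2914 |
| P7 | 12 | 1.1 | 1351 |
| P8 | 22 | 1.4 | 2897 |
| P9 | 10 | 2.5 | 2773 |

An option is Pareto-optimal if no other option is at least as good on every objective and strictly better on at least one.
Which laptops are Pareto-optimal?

P1, P2, P3, P4, P5, P6, P7, P8

P1: not dominated (best price).
P2: not dominated.
P3: not dominated.
P4: not dominated.
P5: not dominated (best RAM).
P6: not dominated (best weight).
P7: not dominated.
P8: not dominated.
P9: dominated by P3 (RAM 23≥10, weight 2.2≤2.5, price 2071≤2773).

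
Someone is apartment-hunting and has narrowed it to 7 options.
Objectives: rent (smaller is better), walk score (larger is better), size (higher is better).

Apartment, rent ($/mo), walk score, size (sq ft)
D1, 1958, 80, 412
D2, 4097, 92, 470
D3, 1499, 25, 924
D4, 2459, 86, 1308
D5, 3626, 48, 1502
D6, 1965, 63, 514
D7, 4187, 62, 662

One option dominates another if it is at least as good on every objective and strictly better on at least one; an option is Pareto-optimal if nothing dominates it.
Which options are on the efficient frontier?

D1: not dominated.
D2: not dominated (best walk score).
D3: not dominated (best rent).
D4: not dominated.
D5: not dominated (best size).
D6: not dominated.
D7: dominated by D4 (rent 2459≤4187, walk score 86≥62, size 1308≥662).

D1, D2, D3, D4, D5, D6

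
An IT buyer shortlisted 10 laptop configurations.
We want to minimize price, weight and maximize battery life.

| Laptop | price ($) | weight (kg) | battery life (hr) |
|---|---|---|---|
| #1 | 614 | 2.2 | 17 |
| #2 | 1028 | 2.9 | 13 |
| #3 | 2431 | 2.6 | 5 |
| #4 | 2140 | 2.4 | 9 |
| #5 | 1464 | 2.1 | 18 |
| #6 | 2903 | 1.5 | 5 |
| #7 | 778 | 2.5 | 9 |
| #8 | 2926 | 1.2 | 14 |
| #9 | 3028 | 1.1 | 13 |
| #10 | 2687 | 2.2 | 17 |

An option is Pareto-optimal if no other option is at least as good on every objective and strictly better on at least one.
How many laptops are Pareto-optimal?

#1: not dominated (best price).
#2: dominated by #1 (price 614≤1028, weight 2.2≤2.9, battery life 17≥13).
#3: dominated by #1 (price 614≤2431, weight 2.2≤2.6, battery life 17≥5).
#4: dominated by #1 (price 614≤2140, weight 2.2≤2.4, battery life 17≥9).
#5: not dominated (best battery life).
#6: not dominated.
#7: dominated by #1 (price 614≤778, weight 2.2≤2.5, battery life 17≥9).
#8: not dominated.
#9: not dominated (best weight).
#10: dominated by #1 (price 614≤2687, weight 2.2≤2.2, battery life 17≥17).
Pareto-optimal: #1, #5, #6, #8, #9 → 5.

5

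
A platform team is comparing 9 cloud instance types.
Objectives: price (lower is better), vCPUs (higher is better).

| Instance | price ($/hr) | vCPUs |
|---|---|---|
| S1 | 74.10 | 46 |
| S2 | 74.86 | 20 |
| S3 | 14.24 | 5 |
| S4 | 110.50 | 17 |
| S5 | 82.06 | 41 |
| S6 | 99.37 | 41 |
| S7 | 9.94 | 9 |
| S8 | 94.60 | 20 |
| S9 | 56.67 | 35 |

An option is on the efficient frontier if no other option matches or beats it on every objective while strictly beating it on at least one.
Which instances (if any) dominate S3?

S7: price 9.94≤14.24, vCPUs 9≥5 — dominates S3.
Others (S1, S2, S4, S5, S6, S8, S9) are each worse than S3 on at least one objective.

S7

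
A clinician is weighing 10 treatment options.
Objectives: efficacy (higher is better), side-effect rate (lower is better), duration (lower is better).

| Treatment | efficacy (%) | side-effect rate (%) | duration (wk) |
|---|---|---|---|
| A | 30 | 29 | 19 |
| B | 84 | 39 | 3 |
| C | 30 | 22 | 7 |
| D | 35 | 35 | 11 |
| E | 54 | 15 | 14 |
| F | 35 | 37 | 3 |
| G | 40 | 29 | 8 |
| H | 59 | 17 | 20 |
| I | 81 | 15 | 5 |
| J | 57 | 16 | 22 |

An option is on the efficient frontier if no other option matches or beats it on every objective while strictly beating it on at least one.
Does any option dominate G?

Yes

I vs G: efficacy 81≥40, side-effect rate 15≤29, duration 5≤8 — I is at least as good on every objective and strictly better on at least one, so I dominates G.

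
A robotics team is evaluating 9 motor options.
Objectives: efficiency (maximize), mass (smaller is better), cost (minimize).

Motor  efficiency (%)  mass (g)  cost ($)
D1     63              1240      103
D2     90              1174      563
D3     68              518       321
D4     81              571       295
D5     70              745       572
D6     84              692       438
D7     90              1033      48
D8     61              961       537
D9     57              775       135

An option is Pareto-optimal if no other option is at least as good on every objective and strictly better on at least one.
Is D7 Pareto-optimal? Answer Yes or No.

D1: worse on efficiency (63 vs 90).
D2: worse on mass (1174 vs 1033).
D3: worse on efficiency (68 vs 90).
D4: worse on efficiency (81 vs 90).
D5: worse on efficiency (70 vs 90).
D6: worse on efficiency (84 vs 90).
D8: worse on efficiency (61 vs 90).
D9: worse on efficiency (57 vs 90).
No option is at least as good as D7 on every objective and strictly better on one.

Yes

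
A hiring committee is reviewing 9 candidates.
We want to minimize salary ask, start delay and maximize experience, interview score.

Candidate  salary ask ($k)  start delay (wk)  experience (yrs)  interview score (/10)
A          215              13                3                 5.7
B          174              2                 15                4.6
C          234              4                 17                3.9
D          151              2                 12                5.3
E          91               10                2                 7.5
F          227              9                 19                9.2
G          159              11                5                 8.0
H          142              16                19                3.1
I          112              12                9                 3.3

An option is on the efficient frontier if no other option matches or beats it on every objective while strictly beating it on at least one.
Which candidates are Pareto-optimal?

B, C, D, E, F, G, H, I

A: dominated by G (salary ask 159≤215, start delay 11≤13, experience 5≥3, interview score 8.0≥5.7).
B: not dominated.
C: not dominated.
D: not dominated.
E: not dominated (best salary ask).
F: not dominated (best interview score).
G: not dominated.
H: not dominated.
I: not dominated.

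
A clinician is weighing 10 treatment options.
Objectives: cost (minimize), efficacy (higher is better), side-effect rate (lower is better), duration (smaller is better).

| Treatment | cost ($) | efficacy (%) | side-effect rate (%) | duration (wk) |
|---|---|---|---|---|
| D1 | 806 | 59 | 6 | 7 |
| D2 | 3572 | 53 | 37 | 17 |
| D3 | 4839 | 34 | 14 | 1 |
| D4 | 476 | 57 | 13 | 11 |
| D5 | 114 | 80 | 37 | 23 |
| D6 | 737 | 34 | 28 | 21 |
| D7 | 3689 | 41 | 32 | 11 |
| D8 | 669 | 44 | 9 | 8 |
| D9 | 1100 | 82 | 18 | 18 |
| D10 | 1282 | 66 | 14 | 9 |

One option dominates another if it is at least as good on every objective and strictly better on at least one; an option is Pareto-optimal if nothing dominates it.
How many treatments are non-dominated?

D1: not dominated (best side-effect rate).
D2: dominated by D1 (cost 806≤3572, efficacy 59≥53, side-effect rate 6≤37, duration 7≤17).
D3: not dominated (best duration).
D4: not dominated.
D5: not dominated (best cost).
D6: dominated by D4 (cost 476≤737, efficacy 57≥34, side-effect rate 13≤28, duration 11≤21).
D7: dominated by D1 (cost 806≤3689, efficacy 59≥41, side-effect rate 6≤32, duration 7≤11).
D8: not dominated.
D9: not dominated (best efficacy).
D10: not dominated.
Pareto-optimal: D1, D3, D4, D5, D8, D9, D10 → 7.

7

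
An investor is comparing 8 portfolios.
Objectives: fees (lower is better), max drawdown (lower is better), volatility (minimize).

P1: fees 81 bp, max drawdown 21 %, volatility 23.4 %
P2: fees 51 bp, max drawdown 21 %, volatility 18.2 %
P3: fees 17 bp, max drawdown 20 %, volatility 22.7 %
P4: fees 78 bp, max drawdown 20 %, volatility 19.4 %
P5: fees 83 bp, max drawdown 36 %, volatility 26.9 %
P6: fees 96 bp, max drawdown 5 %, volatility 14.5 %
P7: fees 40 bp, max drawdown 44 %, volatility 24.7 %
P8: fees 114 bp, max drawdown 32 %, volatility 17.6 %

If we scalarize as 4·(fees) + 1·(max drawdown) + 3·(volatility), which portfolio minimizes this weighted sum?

P1: 4·81 + 1·21 + 3·23.4 = 415.2
P2: 4·51 + 1·21 + 3·18.2 = 279.6
P3: 4·17 + 1·20 + 3·22.7 = 156.1
P4: 4·78 + 1·20 + 3·19.4 = 390.2
P5: 4·83 + 1·36 + 3·26.9 = 448.7
P6: 4·96 + 1·5 + 3·14.5 = 432.5
P7: 4·40 + 1·44 + 3·24.7 = 278.1
P8: 4·114 + 1·32 + 3·17.6 = 540.8
Lowest: P3 at 156.1.

P3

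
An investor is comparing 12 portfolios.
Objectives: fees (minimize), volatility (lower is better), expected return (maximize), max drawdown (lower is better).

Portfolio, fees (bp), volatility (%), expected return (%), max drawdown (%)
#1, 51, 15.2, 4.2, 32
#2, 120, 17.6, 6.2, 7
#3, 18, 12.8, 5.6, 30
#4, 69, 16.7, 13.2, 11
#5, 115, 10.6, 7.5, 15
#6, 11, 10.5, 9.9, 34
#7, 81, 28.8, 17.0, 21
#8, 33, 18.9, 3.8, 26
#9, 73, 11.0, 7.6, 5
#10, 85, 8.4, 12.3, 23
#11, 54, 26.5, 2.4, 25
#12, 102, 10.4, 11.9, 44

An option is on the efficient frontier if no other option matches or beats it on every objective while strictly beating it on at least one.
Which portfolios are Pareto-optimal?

#3, #4, #5, #6, #7, #8, #9, #10, #11

#1: dominated by #3 (fees 18≤51, volatility 12.8≤15.2, expected return 5.6≥4.2, max drawdown 30≤32).
#2: dominated by #9 (fees 73≤120, volatility 11.0≤17.6, expected return 7.6≥6.2, max drawdown 5≤7).
#3: not dominated.
#4: not dominated.
#5: not dominated.
#6: not dominated (best fees).
#7: not dominated (best expected return).
#8: not dominated.
#9: not dominated (best max drawdown).
#10: not dominated (best volatility).
#11: not dominated.
#12: dominated by #10 (fees 85≤102, volatility 8.4≤10.4, expected return 12.3≥11.9, max drawdown 23≤44).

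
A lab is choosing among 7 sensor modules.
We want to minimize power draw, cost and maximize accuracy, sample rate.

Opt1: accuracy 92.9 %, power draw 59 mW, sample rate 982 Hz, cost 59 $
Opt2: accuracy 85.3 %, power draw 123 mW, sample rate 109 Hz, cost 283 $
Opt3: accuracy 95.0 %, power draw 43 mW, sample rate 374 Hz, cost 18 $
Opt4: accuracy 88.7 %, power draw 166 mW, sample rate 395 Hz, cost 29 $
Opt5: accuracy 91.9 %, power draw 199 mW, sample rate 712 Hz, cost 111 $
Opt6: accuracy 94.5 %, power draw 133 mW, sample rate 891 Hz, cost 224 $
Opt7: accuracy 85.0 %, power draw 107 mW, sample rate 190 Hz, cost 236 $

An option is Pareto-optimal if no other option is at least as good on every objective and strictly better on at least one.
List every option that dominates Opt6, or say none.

none

Opt1: worse on accuracy (92.9 vs 94.5).
Opt2: worse on accuracy (85.3 vs 94.5).
Opt3: worse on sample rate (374 vs 891).
Opt4: worse on accuracy (88.7 vs 94.5).
Opt5: worse on accuracy (91.9 vs 94.5).
Opt7: worse on accuracy (85.0 vs 94.5).
No option dominates Opt6.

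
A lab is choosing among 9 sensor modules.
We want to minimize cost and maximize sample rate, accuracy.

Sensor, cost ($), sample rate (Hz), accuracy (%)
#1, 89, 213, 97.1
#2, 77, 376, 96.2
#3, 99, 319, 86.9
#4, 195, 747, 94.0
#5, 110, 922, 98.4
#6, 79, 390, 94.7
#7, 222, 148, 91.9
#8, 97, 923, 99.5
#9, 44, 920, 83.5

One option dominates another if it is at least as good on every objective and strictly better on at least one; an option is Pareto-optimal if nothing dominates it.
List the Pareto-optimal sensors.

#1, #2, #6, #8, #9

#1: not dominated.
#2: not dominated.
#3: dominated by #2 (cost 77≤99, sample rate 376≥319, accuracy 96.2≥86.9).
#4: dominated by #5 (cost 110≤195, sample rate 922≥747, accuracy 98.4≥94.0).
#5: dominated by #8 (cost 97≤110, sample rate 923≥922, accuracy 99.5≥98.4).
#6: not dominated.
#7: dominated by #1 (cost 89≤222, sample rate 213≥148, accuracy 97.1≥91.9).
#8: not dominated (best sample rate).
#9: not dominated (best cost).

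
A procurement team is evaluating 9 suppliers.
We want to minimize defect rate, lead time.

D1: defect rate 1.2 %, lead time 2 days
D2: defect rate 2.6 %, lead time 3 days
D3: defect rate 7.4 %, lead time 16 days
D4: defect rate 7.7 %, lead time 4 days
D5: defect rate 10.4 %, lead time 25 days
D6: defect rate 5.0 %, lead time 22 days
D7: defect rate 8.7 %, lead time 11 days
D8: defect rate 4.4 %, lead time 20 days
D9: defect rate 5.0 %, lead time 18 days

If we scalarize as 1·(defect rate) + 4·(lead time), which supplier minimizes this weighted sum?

D1

D1: 1·1.2 + 4·2 = 9.2
D2: 1·2.6 + 4·3 = 14.6
D3: 1·7.4 + 4·16 = 71.4
D4: 1·7.7 + 4·4 = 23.7
D5: 1·10.4 + 4·25 = 110.4
D6: 1·5.0 + 4·22 = 93.0
D7: 1·8.7 + 4·11 = 52.7
D8: 1·4.4 + 4·20 = 84.4
D9: 1·5.0 + 4·18 = 77.0
Lowest: D1 at 9.2.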